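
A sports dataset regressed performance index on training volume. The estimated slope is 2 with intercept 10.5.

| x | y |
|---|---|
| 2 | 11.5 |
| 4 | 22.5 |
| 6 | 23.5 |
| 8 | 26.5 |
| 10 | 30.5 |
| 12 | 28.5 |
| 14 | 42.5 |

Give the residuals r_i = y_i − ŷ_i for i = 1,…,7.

x=2: ŷ = 10.5 + 2·2 = 14.5; r = 11.5 − 14.5 = -3
x=4: ŷ = 10.5 + 2·4 = 18.5; r = 22.5 − 18.5 = 4
x=6: ŷ = 10.5 + 2·6 = 22.5; r = 23.5 − 22.5 = 1
x=8: ŷ = 10.5 + 2·8 = 26.5; r = 26.5 − 26.5 = 0
x=10: ŷ = 10.5 + 2·10 = 30.5; r = 30.5 − 30.5 = 0
x=12: ŷ = 10.5 + 2·12 = 34.5; r = 28.5 − 34.5 = -6
x=14: ŷ = 10.5 + 2·14 = 38.5; r = 42.5 − 38.5 = 4

-3, 4, 1, 0, 0, -6, 4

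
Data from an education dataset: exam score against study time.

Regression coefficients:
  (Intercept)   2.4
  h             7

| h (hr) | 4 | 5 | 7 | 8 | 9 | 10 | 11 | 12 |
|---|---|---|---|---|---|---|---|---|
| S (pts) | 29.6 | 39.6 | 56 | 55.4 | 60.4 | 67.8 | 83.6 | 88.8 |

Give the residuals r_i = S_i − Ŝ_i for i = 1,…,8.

-0.8, 2.2, 4.6, -3, -5, -4.6, 4.2, 2.4

h=4: Ŝ = 2.4 + 7·4 = 30.4; r = 29.6 − 30.4 = -0.8
h=5: Ŝ = 2.4 + 7·5 = 37.4; r = 39.6 − 37.4 = 2.2
h=7: Ŝ = 2.4 + 7·7 = 51.4; r = 56 − 51.4 = 4.6
h=8: Ŝ = 2.4 + 7·8 = 58.4; r = 55.4 − 58.4 = -3
h=9: Ŝ = 2.4 + 7·9 = 65.4; r = 60.4 − 65.4 = -5
h=10: Ŝ = 2.4 + 7·10 = 72.4; r = 67.8 − 72.4 = -4.6
h=11: Ŝ = 2.4 + 7·11 = 79.4; r = 83.6 − 79.4 = 4.2
h=12: Ŝ = 2.4 + 7·12 = 86.4; r = 88.8 − 86.4 = 2.4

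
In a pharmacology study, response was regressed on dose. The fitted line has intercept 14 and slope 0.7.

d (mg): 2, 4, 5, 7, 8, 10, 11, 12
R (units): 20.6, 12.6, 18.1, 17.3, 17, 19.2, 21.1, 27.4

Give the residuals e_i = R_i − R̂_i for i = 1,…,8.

d=2: R̂ = 14 + 0.7·2 = 15.4; e = 20.6 − 15.4 = 5.2
d=4: R̂ = 14 + 0.7·4 = 16.8; e = 12.6 − 16.8 = -4.2
d=5: R̂ = 14 + 0.7·5 = 17.5; e = 18.1 − 17.5 = 0.6
d=7: R̂ = 14 + 0.7·7 = 18.9; e = 17.3 − 18.9 = -1.6
d=8: R̂ = 14 + 0.7·8 = 19.6; e = 17 − 19.6 = -2.6
d=10: R̂ = 14 + 0.7·10 = 21; e = 19.2 − 21 = -1.8
d=11: R̂ = 14 + 0.7·11 = 21.7; e = 21.1 − 21.7 = -0.6
d=12: R̂ = 14 + 0.7·12 = 22.4; e = 27.4 − 22.4 = 5

5.2, -4.2, 0.6, -1.6, -2.6, -1.8, -0.6, 5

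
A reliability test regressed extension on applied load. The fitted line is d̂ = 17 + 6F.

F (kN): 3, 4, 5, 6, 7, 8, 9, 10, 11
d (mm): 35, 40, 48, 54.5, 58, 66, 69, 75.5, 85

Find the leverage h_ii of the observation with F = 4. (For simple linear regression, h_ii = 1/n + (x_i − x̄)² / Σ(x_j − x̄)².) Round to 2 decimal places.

h = 0.26

F̄ = (3 + 4 + 5 + 6 + 7 + 8 + 9 + 10 + 11)/9 = 7
Σ(F − F̄)² = 16 + 9 + 4 + 1 + 0 + 1 + 4 + 9 + 16 = 60
h = 1/9 + (-3)²/60 = 0.111111 + 0.15 = 0.26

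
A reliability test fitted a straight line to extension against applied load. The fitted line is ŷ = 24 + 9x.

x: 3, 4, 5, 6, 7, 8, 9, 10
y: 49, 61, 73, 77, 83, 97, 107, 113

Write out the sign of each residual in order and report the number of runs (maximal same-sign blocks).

5 runs

x=3: ŷ = 24 + 9·3 = 51; r = 49 − 51 = -2
x=4: ŷ = 24 + 9·4 = 60; r = 61 − 60 = 1
x=5: ŷ = 24 + 9·5 = 69; r = 73 − 69 = 4
x=6: ŷ = 24 + 9·6 = 78; r = 77 − 78 = -1
x=7: ŷ = 24 + 9·7 = 87; r = 83 − 87 = -4
x=8: ŷ = 24 + 9·8 = 96; r = 97 − 96 = 1
x=9: ŷ = 24 + 9·9 = 105; r = 107 − 105 = 2
x=10: ŷ = 24 + 9·10 = 114; r = 113 − 114 = -1
Signs: − + + − − + + −
Runs: −×1, +×2, −×2, +×2, −×1 → 5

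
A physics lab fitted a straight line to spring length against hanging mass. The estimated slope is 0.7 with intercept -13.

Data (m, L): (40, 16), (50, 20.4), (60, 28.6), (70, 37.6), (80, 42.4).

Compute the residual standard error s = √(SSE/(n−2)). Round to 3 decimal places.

m=40: ŷ = -13 + 0.7·40 = 15; r = 16 − 15 = 1
m=50: ŷ = -13 + 0.7·50 = 22; r = 20.4 − 22 = -1.6
m=60: ŷ = -13 + 0.7·60 = 29; r = 28.6 − 29 = -0.4
m=70: ŷ = -13 + 0.7·70 = 36; r = 37.6 − 36 = 1.6
m=80: ŷ = -13 + 0.7·80 = 43; r = 42.4 − 43 = -0.6
SSE = 1 + 2.56 + 0.16 + 2.56 + 0.36 = 6.64
s = √(6.64/3) = √2.21333 ≈ 1.488

s = 1.488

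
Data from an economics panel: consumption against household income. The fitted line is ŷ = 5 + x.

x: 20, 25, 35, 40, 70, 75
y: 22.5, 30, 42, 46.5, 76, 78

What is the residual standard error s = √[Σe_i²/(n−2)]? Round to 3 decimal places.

s = 2.092

x=20: ŷ = 5 + 20 = 25; e = 22.5 − 25 = -2.5
x=25: ŷ = 5 + 25 = 30; e = 30 − 30 = 0
x=35: ŷ = 5 + 35 = 40; e = 42 − 40 = 2
x=40: ŷ = 5 + 40 = 45; e = 46.5 − 45 = 1.5
x=70: ŷ = 5 + 70 = 75; e = 76 − 75 = 1
x=75: ŷ = 5 + 75 = 80; e = 78 − 80 = -2
SSE = 6.25 + 0 + 4 + 2.25 + 1 + 4 = 17.5
s = √(17.5/4) = √4.375 ≈ 2.092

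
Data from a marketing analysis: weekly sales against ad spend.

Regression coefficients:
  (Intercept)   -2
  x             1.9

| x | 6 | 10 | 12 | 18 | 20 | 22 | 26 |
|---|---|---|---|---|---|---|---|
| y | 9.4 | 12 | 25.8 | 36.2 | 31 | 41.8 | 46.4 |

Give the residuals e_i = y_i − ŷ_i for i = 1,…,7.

0, -5, 5, 4, -5, 2, -1

x=6: ŷ = -2 + 1.9·6 = 9.4; e = 9.4 − 9.4 = 0
x=10: ŷ = -2 + 1.9·10 = 17; e = 12 − 17 = -5
x=12: ŷ = -2 + 1.9·12 = 20.8; e = 25.8 − 20.8 = 5
x=18: ŷ = -2 + 1.9·18 = 32.2; e = 36.2 − 32.2 = 4
x=20: ŷ = -2 + 1.9·20 = 36; e = 31 − 36 = -5
x=22: ŷ = -2 + 1.9·22 = 39.8; e = 41.8 − 39.8 = 2
x=26: ŷ = -2 + 1.9·26 = 47.4; e = 46.4 − 47.4 = -1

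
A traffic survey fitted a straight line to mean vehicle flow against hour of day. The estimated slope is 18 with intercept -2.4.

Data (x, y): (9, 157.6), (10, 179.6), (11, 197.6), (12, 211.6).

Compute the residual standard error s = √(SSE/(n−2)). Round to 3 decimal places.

s = 2.828

x=9: ŷ = -2.4 + 18·9 = 159.6; e = 157.6 − 159.6 = -2
x=10: ŷ = -2.4 + 18·10 = 177.6; e = 179.6 − 177.6 = 2
x=11: ŷ = -2.4 + 18·11 = 195.6; e = 197.6 − 195.6 = 2
x=12: ŷ = -2.4 + 18·12 = 213.6; e = 211.6 − 213.6 = -2
SSE = 4 + 4 + 4 + 4 = 16
s = √(16/2) = √8 ≈ 2.828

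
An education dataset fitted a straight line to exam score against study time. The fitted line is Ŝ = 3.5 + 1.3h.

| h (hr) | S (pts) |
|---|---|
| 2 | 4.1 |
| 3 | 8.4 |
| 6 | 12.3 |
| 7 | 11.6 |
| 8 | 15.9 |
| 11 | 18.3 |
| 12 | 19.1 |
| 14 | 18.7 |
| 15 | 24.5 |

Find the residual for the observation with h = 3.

r = 1

Ŝ = 3.5 + 1.3·3 = 7.4
r = 8.4 − 7.4 = 1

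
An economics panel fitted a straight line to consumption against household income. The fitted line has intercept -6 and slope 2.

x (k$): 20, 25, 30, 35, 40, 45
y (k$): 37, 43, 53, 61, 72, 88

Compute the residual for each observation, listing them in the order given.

3, -1, -1, -3, -2, 4

x=20: ŷ = -6 + 2·20 = 34; r = 37 − 34 = 3
x=25: ŷ = -6 + 2·25 = 44; r = 43 − 44 = -1
x=30: ŷ = -6 + 2·30 = 54; r = 53 − 54 = -1
x=35: ŷ = -6 + 2·35 = 64; r = 61 − 64 = -3
x=40: ŷ = -6 + 2·40 = 74; r = 72 − 74 = -2
x=45: ŷ = -6 + 2·45 = 84; r = 88 − 84 = 4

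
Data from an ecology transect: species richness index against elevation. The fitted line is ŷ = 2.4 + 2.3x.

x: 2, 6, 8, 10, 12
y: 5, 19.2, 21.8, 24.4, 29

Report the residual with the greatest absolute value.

e = 3

x=2: ŷ = 2.4 + 2.3·2 = 7; e = 5 − 7 = -2
x=6: ŷ = 2.4 + 2.3·6 = 16.2; e = 19.2 − 16.2 = 3
x=8: ŷ = 2.4 + 2.3·8 = 20.8; e = 21.8 − 20.8 = 1
x=10: ŷ = 2.4 + 2.3·10 = 25.4; e = 24.4 − 25.4 = -1
x=12: ŷ = 2.4 + 2.3·12 = 30; e = 29 − 30 = -1
Largest |e| is 3 at x = 6, residual 3.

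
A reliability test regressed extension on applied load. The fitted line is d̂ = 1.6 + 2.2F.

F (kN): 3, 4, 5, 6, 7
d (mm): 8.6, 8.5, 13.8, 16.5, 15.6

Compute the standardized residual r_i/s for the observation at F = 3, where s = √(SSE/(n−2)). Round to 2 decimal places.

0.22

F=3: d̂ = 1.6 + 2.2·3 = 8.2; r = 8.6 − 8.2 = 0.4
F=4: d̂ = 1.6 + 2.2·4 = 10.4; r = 8.5 − 10.4 = -1.9
F=5: d̂ = 1.6 + 2.2·5 = 12.6; r = 13.8 − 12.6 = 1.2
F=6: d̂ = 1.6 + 2.2·6 = 14.8; r = 16.5 − 14.8 = 1.7
F=7: d̂ = 1.6 + 2.2·7 = 17; r = 15.6 − 17 = -1.4
SSE = 0.16 + 3.61 + 1.44 + 2.89 + 1.96 = 10.06
s = √(10.06/3) = 1.83121
r/s = 0.4 / 1.83121 = 0.22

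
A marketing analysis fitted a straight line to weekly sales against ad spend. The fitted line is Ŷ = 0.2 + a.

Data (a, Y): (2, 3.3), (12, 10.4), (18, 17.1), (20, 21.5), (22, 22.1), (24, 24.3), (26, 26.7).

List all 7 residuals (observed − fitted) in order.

1.1, -1.8, -1.1, 1.3, -0.1, 0.1, 0.5

a=2: Ŷ = 0.2 + 2 = 2.2; e = 3.3 − 2.2 = 1.1
a=12: Ŷ = 0.2 + 12 = 12.2; e = 10.4 − 12.2 = -1.8
a=18: Ŷ = 0.2 + 18 = 18.2; e = 17.1 − 18.2 = -1.1
a=20: Ŷ = 0.2 + 20 = 20.2; e = 21.5 − 20.2 = 1.3
a=22: Ŷ = 0.2 + 22 = 22.2; e = 22.1 − 22.2 = -0.1
a=24: Ŷ = 0.2 + 24 = 24.2; e = 24.3 − 24.2 = 0.1
a=26: Ŷ = 0.2 + 26 = 26.2; e = 26.7 − 26.2 = 0.5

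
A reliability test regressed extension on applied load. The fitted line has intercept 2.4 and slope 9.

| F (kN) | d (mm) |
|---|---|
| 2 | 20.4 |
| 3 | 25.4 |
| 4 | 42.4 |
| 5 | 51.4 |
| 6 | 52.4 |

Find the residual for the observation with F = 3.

d̂ = 2.4 + 9·3 = 29.4
r = 25.4 − 29.4 = -4

r = -4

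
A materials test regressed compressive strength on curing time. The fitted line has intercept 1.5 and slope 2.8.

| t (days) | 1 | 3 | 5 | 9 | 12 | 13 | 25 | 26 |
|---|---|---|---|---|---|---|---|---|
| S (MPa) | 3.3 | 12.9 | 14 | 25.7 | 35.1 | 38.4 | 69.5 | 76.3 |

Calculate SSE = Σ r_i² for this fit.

SSE = 21.5

t=1: ŷ = 1.5 + 2.8·1 = 4.3; r = 3.3 − 4.3 = -1
t=3: ŷ = 1.5 + 2.8·3 = 9.9; r = 12.9 − 9.9 = 3
t=5: ŷ = 1.5 + 2.8·5 = 15.5; r = 14 − 15.5 = -1.5
t=9: ŷ = 1.5 + 2.8·9 = 26.7; r = 25.7 − 26.7 = -1
t=12: ŷ = 1.5 + 2.8·12 = 35.1; r = 35.1 − 35.1 = 0
t=13: ŷ = 1.5 + 2.8·13 = 37.9; r = 38.4 − 37.9 = 0.5
t=25: ŷ = 1.5 + 2.8·25 = 71.5; r = 69.5 − 71.5 = -2
t=26: ŷ = 1.5 + 2.8·26 = 74.3; r = 76.3 − 74.3 = 2
SSE = 1 + 9 + 2.25 + 1 + 0 + 0.25 + 4 + 4 = 21.5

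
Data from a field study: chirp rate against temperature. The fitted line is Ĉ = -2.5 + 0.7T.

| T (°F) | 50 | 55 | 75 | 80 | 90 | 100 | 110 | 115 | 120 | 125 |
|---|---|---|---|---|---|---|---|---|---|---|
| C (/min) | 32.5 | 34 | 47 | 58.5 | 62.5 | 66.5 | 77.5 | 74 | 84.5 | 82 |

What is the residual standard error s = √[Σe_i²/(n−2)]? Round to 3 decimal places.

s = 3.279

T=50: Ĉ = -2.5 + 0.7·50 = 32.5; e = 32.5 − 32.5 = 0
T=55: Ĉ = -2.5 + 0.7·55 = 36; e = 34 − 36 = -2
T=75: Ĉ = -2.5 + 0.7·75 = 50; e = 47 − 50 = -3
T=80: Ĉ = -2.5 + 0.7·80 = 53.5; e = 58.5 − 53.5 = 5
T=90: Ĉ = -2.5 + 0.7·90 = 60.5; e = 62.5 − 60.5 = 2
T=100: Ĉ = -2.5 + 0.7·100 = 67.5; e = 66.5 − 67.5 = -1
T=110: Ĉ = -2.5 + 0.7·110 = 74.5; e = 77.5 − 74.5 = 3
T=115: Ĉ = -2.5 + 0.7·115 = 78; e = 74 − 78 = -4
T=120: Ĉ = -2.5 + 0.7·120 = 81.5; e = 84.5 − 81.5 = 3
T=125: Ĉ = -2.5 + 0.7·125 = 85; e = 82 − 85 = -3
SSE = 0 + 4 + 9 + 25 + 4 + 1 + 9 + 16 + 9 + 9 = 86
s = √(86/8) = √10.75 ≈ 3.279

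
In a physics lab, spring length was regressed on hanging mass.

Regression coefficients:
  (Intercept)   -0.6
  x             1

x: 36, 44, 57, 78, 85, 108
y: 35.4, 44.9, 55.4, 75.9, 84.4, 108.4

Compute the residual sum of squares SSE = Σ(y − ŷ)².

SSE = 6.5

x=36: ŷ = -0.6 + 36 = 35.4; r = 35.4 − 35.4 = 0
x=44: ŷ = -0.6 + 44 = 43.4; r = 44.9 − 43.4 = 1.5
x=57: ŷ = -0.6 + 57 = 56.4; r = 55.4 − 56.4 = -1
x=78: ŷ = -0.6 + 78 = 77.4; r = 75.9 − 77.4 = -1.5
x=85: ŷ = -0.6 + 85 = 84.4; r = 84.4 − 84.4 = 0
x=108: ŷ = -0.6 + 108 = 107.4; r = 108.4 − 107.4 = 1
SSE = 0 + 2.25 + 1 + 2.25 + 0 + 1 = 6.5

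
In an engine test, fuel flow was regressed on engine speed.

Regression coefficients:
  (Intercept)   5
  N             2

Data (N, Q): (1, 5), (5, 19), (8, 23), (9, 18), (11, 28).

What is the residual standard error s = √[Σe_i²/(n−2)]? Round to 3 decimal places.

s = 4.082

N=1: Q̂ = 5 + 2·1 = 7; e = 5 − 7 = -2
N=5: Q̂ = 5 + 2·5 = 15; e = 19 − 15 = 4
N=8: Q̂ = 5 + 2·8 = 21; e = 23 − 21 = 2
N=9: Q̂ = 5 + 2·9 = 23; e = 18 − 23 = -5
N=11: Q̂ = 5 + 2·11 = 27; e = 28 − 27 = 1
SSE = 4 + 16 + 4 + 25 + 1 = 50
s = √(50/3) = √16.6667 ≈ 4.082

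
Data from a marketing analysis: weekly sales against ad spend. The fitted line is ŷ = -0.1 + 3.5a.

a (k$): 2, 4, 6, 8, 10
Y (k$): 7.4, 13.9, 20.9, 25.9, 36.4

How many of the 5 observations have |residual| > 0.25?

a=2: ŷ = -0.1 + 3.5·2 = 6.9; r = 7.4 − 6.9 = 0.5
a=4: ŷ = -0.1 + 3.5·4 = 13.9; r = 13.9 − 13.9 = 0
a=6: ŷ = -0.1 + 3.5·6 = 20.9; r = 20.9 − 20.9 = 0
a=8: ŷ = -0.1 + 3.5·8 = 27.9; r = 25.9 − 27.9 = -2
a=10: ŷ = -0.1 + 3.5·10 = 34.9; r = 36.4 − 34.9 = 1.5
|r| > 0.25: a=2 (|r|=0.5), a=8 (|r|=2), a=10 (|r|=1.5) → 3

3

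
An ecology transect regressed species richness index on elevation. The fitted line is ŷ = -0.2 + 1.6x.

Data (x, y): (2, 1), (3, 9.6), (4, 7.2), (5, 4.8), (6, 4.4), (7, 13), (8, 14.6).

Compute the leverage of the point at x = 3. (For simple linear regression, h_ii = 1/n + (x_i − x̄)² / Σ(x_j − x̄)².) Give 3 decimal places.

h = 0.286

x̄ = (2 + 3 + 4 + 5 + 6 + 7 + 8)/7 = 5
Σ(x − x̄)² = 9 + 4 + 1 + 0 + 1 + 4 + 9 = 28
h = 1/7 + (-2)²/28 = 0.142857 + 0.142857 = 0.286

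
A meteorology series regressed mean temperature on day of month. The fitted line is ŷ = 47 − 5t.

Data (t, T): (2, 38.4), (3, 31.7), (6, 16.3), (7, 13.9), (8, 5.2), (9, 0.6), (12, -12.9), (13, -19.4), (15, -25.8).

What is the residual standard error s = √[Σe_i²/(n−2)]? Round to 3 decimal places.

t=2: ŷ = 47 − 5·2 = 37; e = 38.4 − 37 = 1.4
t=3: ŷ = 47 − 5·3 = 32; e = 31.7 − 32 = -0.3
t=6: ŷ = 47 − 5·6 = 17; e = 16.3 − 17 = -0.7
t=7: ŷ = 47 − 5·7 = 12; e = 13.9 − 12 = 1.9
t=8: ŷ = 47 − 5·8 = 7; e = 5.2 − 7 = -1.8
t=9: ŷ = 47 − 5·9 = 2; e = 0.6 − 2 = -1.4
t=12: ŷ = 47 − 5·12 = -13; e = -12.9 − (-13) = 0.1
t=13: ŷ = 47 − 5·13 = -18; e = -19.4 − (-18) = -1.4
t=15: ŷ = 47 − 5·15 = -28; e = -25.8 − (-28) = 2.2
SSE = 1.96 + 0.09 + 0.49 + 3.61 + 3.24 + 1.96 + 0.01 + 1.96 + 4.84 = 18.16
s = √(18.16/7) = √2.59429 ≈ 1.611

s = 1.611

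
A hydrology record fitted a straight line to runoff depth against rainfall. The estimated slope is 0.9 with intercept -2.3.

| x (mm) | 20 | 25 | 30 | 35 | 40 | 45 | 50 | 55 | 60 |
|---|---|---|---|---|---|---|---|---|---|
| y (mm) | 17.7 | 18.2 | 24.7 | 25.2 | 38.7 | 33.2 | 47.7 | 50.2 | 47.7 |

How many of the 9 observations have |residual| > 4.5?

x=20: ŷ = -2.3 + 0.9·20 = 15.7; e = 17.7 − 15.7 = 2
x=25: ŷ = -2.3 + 0.9·25 = 20.2; e = 18.2 − 20.2 = -2
x=30: ŷ = -2.3 + 0.9·30 = 24.7; e = 24.7 − 24.7 = 0
x=35: ŷ = -2.3 + 0.9·35 = 29.2; e = 25.2 − 29.2 = -4
x=40: ŷ = -2.3 + 0.9·40 = 33.7; e = 38.7 − 33.7 = 5
x=45: ŷ = -2.3 + 0.9·45 = 38.2; e = 33.2 − 38.2 = -5
x=50: ŷ = -2.3 + 0.9·50 = 42.7; e = 47.7 − 42.7 = 5
x=55: ŷ = -2.3 + 0.9·55 = 47.2; e = 50.2 − 47.2 = 3
x=60: ŷ = -2.3 + 0.9·60 = 51.7; e = 47.7 − 51.7 = -4
|e| > 4.5: x=40 (|e|=5), x=45 (|e|=5), x=50 (|e|=5) → 3

3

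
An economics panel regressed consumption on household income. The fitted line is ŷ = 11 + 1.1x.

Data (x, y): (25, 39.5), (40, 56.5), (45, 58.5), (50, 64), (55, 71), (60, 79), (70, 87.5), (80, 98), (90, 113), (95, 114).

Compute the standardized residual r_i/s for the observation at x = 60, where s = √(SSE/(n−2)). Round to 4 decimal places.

1.0690

x=25: ŷ = 11 + 1.1·25 = 38.5; r = 39.5 − 38.5 = 1
x=40: ŷ = 11 + 1.1·40 = 55; r = 56.5 − 55 = 1.5
x=45: ŷ = 11 + 1.1·45 = 60.5; r = 58.5 − 60.5 = -2
x=50: ŷ = 11 + 1.1·50 = 66; r = 64 − 66 = -2
x=55: ŷ = 11 + 1.1·55 = 71.5; r = 71 − 71.5 = -0.5
x=60: ŷ = 11 + 1.1·60 = 77; r = 79 − 77 = 2
x=70: ŷ = 11 + 1.1·70 = 88; r = 87.5 − 88 = -0.5
x=80: ŷ = 11 + 1.1·80 = 99; r = 98 − 99 = -1
x=90: ŷ = 11 + 1.1·90 = 110; r = 113 − 110 = 3
x=95: ŷ = 11 + 1.1·95 = 115.5; r = 114 − 115.5 = -1.5
SSE = 1 + 2.25 + 4 + 4 + 0.25 + 4 + 0.25 + 1 + 9 + 2.25 = 28
s = √(28/8) = 1.87083
r/s = 2 / 1.87083 = 1.0690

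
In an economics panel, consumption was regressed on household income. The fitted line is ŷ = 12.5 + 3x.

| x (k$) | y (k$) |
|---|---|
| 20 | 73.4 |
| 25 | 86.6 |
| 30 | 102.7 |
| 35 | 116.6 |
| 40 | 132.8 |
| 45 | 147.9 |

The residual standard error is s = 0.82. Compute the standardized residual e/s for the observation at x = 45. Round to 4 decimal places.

0.4878

ŷ = 12.5 + 3·45 = 147.5
e = 147.9 − 147.5 = 0.4
e/s = 0.4 / 0.82 = 0.4878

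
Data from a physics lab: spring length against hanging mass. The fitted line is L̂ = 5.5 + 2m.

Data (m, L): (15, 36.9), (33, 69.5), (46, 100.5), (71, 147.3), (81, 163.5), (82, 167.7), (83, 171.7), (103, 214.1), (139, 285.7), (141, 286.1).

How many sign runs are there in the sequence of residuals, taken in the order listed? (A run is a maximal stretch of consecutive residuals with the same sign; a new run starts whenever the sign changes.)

6 runs

m=15: L̂ = 5.5 + 2·15 = 35.5; r = 36.9 − 35.5 = 1.4
m=33: L̂ = 5.5 + 2·33 = 71.5; r = 69.5 − 71.5 = -2
m=46: L̂ = 5.5 + 2·46 = 97.5; r = 100.5 − 97.5 = 3
m=71: L̂ = 5.5 + 2·71 = 147.5; r = 147.3 − 147.5 = -0.2
m=81: L̂ = 5.5 + 2·81 = 167.5; r = 163.5 − 167.5 = -4
m=82: L̂ = 5.5 + 2·82 = 169.5; r = 167.7 − 169.5 = -1.8
m=83: L̂ = 5.5 + 2·83 = 171.5; r = 171.7 − 171.5 = 0.2
m=103: L̂ = 5.5 + 2·103 = 211.5; r = 214.1 − 211.5 = 2.6
m=139: L̂ = 5.5 + 2·139 = 283.5; r = 285.7 − 283.5 = 2.2
m=141: L̂ = 5.5 + 2·141 = 287.5; r = 286.1 − 287.5 = -1.4
Signs: + − + − − − + + + −
Runs: +×1, −×1, +×1, −×3, +×3, −×1 → 6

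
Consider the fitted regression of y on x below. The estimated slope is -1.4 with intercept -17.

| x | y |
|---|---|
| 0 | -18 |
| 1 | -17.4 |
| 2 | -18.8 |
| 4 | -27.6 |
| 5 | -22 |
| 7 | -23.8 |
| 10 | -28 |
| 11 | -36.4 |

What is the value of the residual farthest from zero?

x=0: ŷ = -17 − 1.4·0 = -17; r = -18 − (-17) = -1
x=1: ŷ = -17 − 1.4·1 = -18.4; r = -17.4 − (-18.4) = 1
x=2: ŷ = -17 − 1.4·2 = -19.8; r = -18.8 − (-19.8) = 1
x=4: ŷ = -17 − 1.4·4 = -22.6; r = -27.6 − (-22.6) = -5
x=5: ŷ = -17 − 1.4·5 = -24; r = -22 − (-24) = 2
x=7: ŷ = -17 − 1.4·7 = -26.8; r = -23.8 − (-26.8) = 3
x=10: ŷ = -17 − 1.4·10 = -31; r = -28 − (-31) = 3
x=11: ŷ = -17 − 1.4·11 = -32.4; r = -36.4 − (-32.4) = -4
Largest |r| is 5 at x = 4, residual -5.

r = -5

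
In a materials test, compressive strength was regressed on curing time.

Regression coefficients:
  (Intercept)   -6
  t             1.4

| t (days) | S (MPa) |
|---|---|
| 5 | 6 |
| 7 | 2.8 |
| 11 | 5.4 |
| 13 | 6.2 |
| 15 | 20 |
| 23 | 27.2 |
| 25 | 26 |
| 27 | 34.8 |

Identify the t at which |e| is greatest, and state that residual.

t = 13, e = -6

t=5: Ŝ = -6 + 1.4·5 = 1; e = 6 − 1 = 5
t=7: Ŝ = -6 + 1.4·7 = 3.8; e = 2.8 − 3.8 = -1
t=11: Ŝ = -6 + 1.4·11 = 9.4; e = 5.4 − 9.4 = -4
t=13: Ŝ = -6 + 1.4·13 = 12.2; e = 6.2 − 12.2 = -6
t=15: Ŝ = -6 + 1.4·15 = 15; e = 20 − 15 = 5
t=23: Ŝ = -6 + 1.4·23 = 26.2; e = 27.2 − 26.2 = 1
t=25: Ŝ = -6 + 1.4·25 = 29; e = 26 − 29 = -3
t=27: Ŝ = -6 + 1.4·27 = 31.8; e = 34.8 − 31.8 = 3
Largest |e| is 6 at t = 13, residual -6.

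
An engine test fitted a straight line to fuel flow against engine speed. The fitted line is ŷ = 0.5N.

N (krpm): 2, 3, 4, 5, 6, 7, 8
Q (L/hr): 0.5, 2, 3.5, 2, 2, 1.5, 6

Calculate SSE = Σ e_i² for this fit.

N=2: ŷ = 0.5·2 = 1; e = 0.5 − 1 = -0.5
N=3: ŷ = 0.5·3 = 1.5; e = 2 − 1.5 = 0.5
N=4: ŷ = 0.5·4 = 2; e = 3.5 − 2 = 1.5
N=5: ŷ = 0.5·5 = 2.5; e = 2 − 2.5 = -0.5
N=6: ŷ = 0.5·6 = 3; e = 2 − 3 = -1
N=7: ŷ = 0.5·7 = 3.5; e = 1.5 − 3.5 = -2
N=8: ŷ = 0.5·8 = 4; e = 6 − 4 = 2
SSE = 0.25 + 0.25 + 2.25 + 0.25 + 1 + 4 + 4 = 12

SSE = 12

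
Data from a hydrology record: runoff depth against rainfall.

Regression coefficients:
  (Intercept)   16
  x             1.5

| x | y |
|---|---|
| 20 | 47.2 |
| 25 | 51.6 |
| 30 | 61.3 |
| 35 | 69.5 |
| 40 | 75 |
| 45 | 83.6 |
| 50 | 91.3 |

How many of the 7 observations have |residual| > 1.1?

x=20: ŷ = 16 + 1.5·20 = 46; e = 47.2 − 46 = 1.2
x=25: ŷ = 16 + 1.5·25 = 53.5; e = 51.6 − 53.5 = -1.9
x=30: ŷ = 16 + 1.5·30 = 61; e = 61.3 − 61 = 0.3
x=35: ŷ = 16 + 1.5·35 = 68.5; e = 69.5 − 68.5 = 1
x=40: ŷ = 16 + 1.5·40 = 76; e = 75 − 76 = -1
x=45: ŷ = 16 + 1.5·45 = 83.5; e = 83.6 − 83.5 = 0.1
x=50: ŷ = 16 + 1.5·50 = 91; e = 91.3 − 91 = 0.3
|e| > 1.1: x=20 (|e|=1.2), x=25 (|e|=1.9) → 2

2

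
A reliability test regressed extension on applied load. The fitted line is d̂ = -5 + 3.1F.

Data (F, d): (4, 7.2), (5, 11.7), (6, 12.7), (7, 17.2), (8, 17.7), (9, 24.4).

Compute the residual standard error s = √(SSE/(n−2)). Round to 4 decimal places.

s = 1.5166

F=4: d̂ = -5 + 3.1·4 = 7.4; r = 7.2 − 7.4 = -0.2
F=5: d̂ = -5 + 3.1·5 = 10.5; r = 11.7 − 10.5 = 1.2
F=6: d̂ = -5 + 3.1·6 = 13.6; r = 12.7 − 13.6 = -0.9
F=7: d̂ = -5 + 3.1·7 = 16.7; r = 17.2 − 16.7 = 0.5
F=8: d̂ = -5 + 3.1·8 = 19.8; r = 17.7 − 19.8 = -2.1
F=9: d̂ = -5 + 3.1·9 = 22.9; r = 24.4 − 22.9 = 1.5
SSE = 0.04 + 1.44 + 0.81 + 0.25 + 4.41 + 2.25 = 9.2
s = √(9.2/4) = √2.3 ≈ 1.5166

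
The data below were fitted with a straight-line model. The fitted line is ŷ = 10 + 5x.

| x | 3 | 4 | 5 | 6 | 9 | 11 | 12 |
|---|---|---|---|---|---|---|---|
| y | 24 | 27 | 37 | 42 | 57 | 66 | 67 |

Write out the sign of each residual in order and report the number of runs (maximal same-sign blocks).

3 runs

x=3: ŷ = 10 + 5·3 = 25; e = 24 − 25 = -1
x=4: ŷ = 10 + 5·4 = 30; e = 27 − 30 = -3
x=5: ŷ = 10 + 5·5 = 35; e = 37 − 35 = 2
x=6: ŷ = 10 + 5·6 = 40; e = 42 − 40 = 2
x=9: ŷ = 10 + 5·9 = 55; e = 57 − 55 = 2
x=11: ŷ = 10 + 5·11 = 65; e = 66 − 65 = 1
x=12: ŷ = 10 + 5·12 = 70; e = 67 − 70 = -3
Signs: − − + + + + −
Runs: −×2, +×4, −×1 → 3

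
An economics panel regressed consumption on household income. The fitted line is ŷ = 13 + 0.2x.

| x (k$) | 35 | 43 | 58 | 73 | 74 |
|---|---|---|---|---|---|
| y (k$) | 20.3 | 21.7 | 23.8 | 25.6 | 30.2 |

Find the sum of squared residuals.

x=35: ŷ = 13 + 0.2·35 = 20; e = 20.3 − 20 = 0.3
x=43: ŷ = 13 + 0.2·43 = 21.6; e = 21.7 − 21.6 = 0.1
x=58: ŷ = 13 + 0.2·58 = 24.6; e = 23.8 − 24.6 = -0.8
x=73: ŷ = 13 + 0.2·73 = 27.6; e = 25.6 − 27.6 = -2
x=74: ŷ = 13 + 0.2·74 = 27.8; e = 30.2 − 27.8 = 2.4
SSE = 0.09 + 0.01 + 0.64 + 4 + 5.76 = 10.5

SSE = 10.5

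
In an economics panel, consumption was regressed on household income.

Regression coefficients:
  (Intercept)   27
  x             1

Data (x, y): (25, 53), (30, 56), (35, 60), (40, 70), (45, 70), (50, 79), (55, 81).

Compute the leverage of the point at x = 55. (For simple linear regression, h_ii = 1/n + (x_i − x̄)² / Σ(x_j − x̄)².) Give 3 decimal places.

h = 0.464

x̄ = (25 + 30 + 35 + 40 + 45 + 50 + 55)/7 = 40
Σ(x − x̄)² = 225 + 100 + 25 + 0 + 25 + 100 + 225 = 700
h = 1/7 + (15)²/700 = 0.142857 + 0.321429 = 0.464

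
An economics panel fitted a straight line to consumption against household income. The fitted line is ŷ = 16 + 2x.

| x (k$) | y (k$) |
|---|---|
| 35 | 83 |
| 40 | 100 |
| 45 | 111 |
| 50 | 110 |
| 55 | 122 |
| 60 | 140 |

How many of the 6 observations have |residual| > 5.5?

1

x=35: ŷ = 16 + 2·35 = 86; r = 83 − 86 = -3
x=40: ŷ = 16 + 2·40 = 96; r = 100 − 96 = 4
x=45: ŷ = 16 + 2·45 = 106; r = 111 − 106 = 5
x=50: ŷ = 16 + 2·50 = 116; r = 110 − 116 = -6
x=55: ŷ = 16 + 2·55 = 126; r = 122 − 126 = -4
x=60: ŷ = 16 + 2·60 = 136; r = 140 − 136 = 4
|r| > 5.5: x=50 (|r|=6) → 1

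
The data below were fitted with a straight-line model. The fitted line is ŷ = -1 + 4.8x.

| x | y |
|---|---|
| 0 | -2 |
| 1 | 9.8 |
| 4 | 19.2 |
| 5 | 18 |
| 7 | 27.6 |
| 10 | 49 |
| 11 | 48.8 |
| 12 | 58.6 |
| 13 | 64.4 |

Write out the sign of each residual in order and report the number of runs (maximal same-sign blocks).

6 runs

x=0: ŷ = -1 + 4.8·0 = -1; r = -2 − (-1) = -1
x=1: ŷ = -1 + 4.8·1 = 3.8; r = 9.8 − 3.8 = 6
x=4: ŷ = -1 + 4.8·4 = 18.2; r = 19.2 − 18.2 = 1
x=5: ŷ = -1 + 4.8·5 = 23; r = 18 − 23 = -5
x=7: ŷ = -1 + 4.8·7 = 32.6; r = 27.6 − 32.6 = -5
x=10: ŷ = -1 + 4.8·10 = 47; r = 49 − 47 = 2
x=11: ŷ = -1 + 4.8·11 = 51.8; r = 48.8 − 51.8 = -3
x=12: ŷ = -1 + 4.8·12 = 56.6; r = 58.6 − 56.6 = 2
x=13: ŷ = -1 + 4.8·13 = 61.4; r = 64.4 − 61.4 = 3
Signs: − + + − − + − + +
Runs: −×1, +×2, −×2, +×1, −×1, +×2 → 6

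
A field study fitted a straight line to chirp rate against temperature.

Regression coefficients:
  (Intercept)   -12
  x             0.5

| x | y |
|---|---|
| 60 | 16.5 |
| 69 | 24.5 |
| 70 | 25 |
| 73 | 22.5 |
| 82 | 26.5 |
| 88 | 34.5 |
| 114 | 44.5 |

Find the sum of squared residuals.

x=60: ŷ = -12 + 0.5·60 = 18; r = 16.5 − 18 = -1.5
x=69: ŷ = -12 + 0.5·69 = 22.5; r = 24.5 − 22.5 = 2
x=70: ŷ = -12 + 0.5·70 = 23; r = 25 − 23 = 2
x=73: ŷ = -12 + 0.5·73 = 24.5; r = 22.5 − 24.5 = -2
x=82: ŷ = -12 + 0.5·82 = 29; r = 26.5 − 29 = -2.5
x=88: ŷ = -12 + 0.5·88 = 32; r = 34.5 − 32 = 2.5
x=114: ŷ = -12 + 0.5·114 = 45; r = 44.5 − 45 = -0.5
SSE = 2.25 + 4 + 4 + 4 + 6.25 + 6.25 + 0.25 = 27

SSE = 27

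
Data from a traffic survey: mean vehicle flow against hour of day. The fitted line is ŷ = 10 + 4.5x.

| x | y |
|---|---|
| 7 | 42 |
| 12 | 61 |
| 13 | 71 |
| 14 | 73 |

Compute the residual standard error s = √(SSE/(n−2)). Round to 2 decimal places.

s = 2.78

x=7: ŷ = 10 + 4.5·7 = 41.5; e = 42 − 41.5 = 0.5
x=12: ŷ = 10 + 4.5·12 = 64; e = 61 − 64 = -3
x=13: ŷ = 10 + 4.5·13 = 68.5; e = 71 − 68.5 = 2.5
x=14: ŷ = 10 + 4.5·14 = 73; e = 73 − 73 = 0
SSE = 0.25 + 9 + 6.25 + 0 = 15.5
s = √(15.5/2) = √7.75 ≈ 2.78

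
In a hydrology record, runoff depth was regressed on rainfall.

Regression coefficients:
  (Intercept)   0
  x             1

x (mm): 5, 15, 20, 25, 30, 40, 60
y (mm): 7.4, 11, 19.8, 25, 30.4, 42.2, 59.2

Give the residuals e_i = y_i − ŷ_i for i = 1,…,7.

2.4, -4, -0.2, 0, 0.4, 2.2, -0.8

x=5: ŷ = 5 = 5; e = 7.4 − 5 = 2.4
x=15: ŷ = 15 = 15; e = 11 − 15 = -4
x=20: ŷ = 20 = 20; e = 19.8 − 20 = -0.2
x=25: ŷ = 25 = 25; e = 25 − 25 = 0
x=30: ŷ = 30 = 30; e = 30.4 − 30 = 0.4
x=40: ŷ = 40 = 40; e = 42.2 − 40 = 2.2
x=60: ŷ = 60 = 60; e = 59.2 − 60 = -0.8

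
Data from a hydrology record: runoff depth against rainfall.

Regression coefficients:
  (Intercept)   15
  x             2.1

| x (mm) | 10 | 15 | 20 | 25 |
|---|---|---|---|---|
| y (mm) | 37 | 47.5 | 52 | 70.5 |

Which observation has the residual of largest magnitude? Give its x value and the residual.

x = 20, e = -5

x=10: ŷ = 15 + 2.1·10 = 36; e = 37 − 36 = 1
x=15: ŷ = 15 + 2.1·15 = 46.5; e = 47.5 − 46.5 = 1
x=20: ŷ = 15 + 2.1·20 = 57; e = 52 − 57 = -5
x=25: ŷ = 15 + 2.1·25 = 67.5; e = 70.5 − 67.5 = 3
Largest |e| is 5 at x = 20, residual -5.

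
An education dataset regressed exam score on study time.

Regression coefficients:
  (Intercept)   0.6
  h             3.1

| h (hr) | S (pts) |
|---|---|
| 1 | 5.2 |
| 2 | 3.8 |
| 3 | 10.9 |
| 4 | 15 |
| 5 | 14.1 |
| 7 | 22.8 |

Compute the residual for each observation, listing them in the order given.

1.5, -3, 1, 2, -2, 0.5

h=1: ŷ = 0.6 + 3.1·1 = 3.7; r = 5.2 − 3.7 = 1.5
h=2: ŷ = 0.6 + 3.1·2 = 6.8; r = 3.8 − 6.8 = -3
h=3: ŷ = 0.6 + 3.1·3 = 9.9; r = 10.9 − 9.9 = 1
h=4: ŷ = 0.6 + 3.1·4 = 13; r = 15 − 13 = 2
h=5: ŷ = 0.6 + 3.1·5 = 16.1; r = 14.1 − 16.1 = -2
h=7: ŷ = 0.6 + 3.1·7 = 22.3; r = 22.8 − 22.3 = 0.5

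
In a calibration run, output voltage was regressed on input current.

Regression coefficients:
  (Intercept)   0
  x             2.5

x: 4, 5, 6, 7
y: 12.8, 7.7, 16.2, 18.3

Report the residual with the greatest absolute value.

r = -4.8

x=4: ŷ = 2.5·4 = 10; r = 12.8 − 10 = 2.8
x=5: ŷ = 2.5·5 = 12.5; r = 7.7 − 12.5 = -4.8
x=6: ŷ = 2.5·6 = 15; r = 16.2 − 15 = 1.2
x=7: ŷ = 2.5·7 = 17.5; r = 18.3 − 17.5 = 0.8
Largest |r| is 4.8 at x = 5, residual -4.8.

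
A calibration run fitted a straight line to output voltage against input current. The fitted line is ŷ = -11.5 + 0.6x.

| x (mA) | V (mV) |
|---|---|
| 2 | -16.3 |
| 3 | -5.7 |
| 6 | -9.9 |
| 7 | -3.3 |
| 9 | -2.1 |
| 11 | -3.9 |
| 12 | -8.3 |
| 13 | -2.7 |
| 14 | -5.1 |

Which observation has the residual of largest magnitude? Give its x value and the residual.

x = 2, r = -6

x=2: ŷ = -11.5 + 0.6·2 = -10.3; r = -16.3 − (-10.3) = -6
x=3: ŷ = -11.5 + 0.6·3 = -9.7; r = -5.7 − (-9.7) = 4
x=6: ŷ = -11.5 + 0.6·6 = -7.9; r = -9.9 − (-7.9) = -2
x=7: ŷ = -11.5 + 0.6·7 = -7.3; r = -3.3 − (-7.3) = 4
x=9: ŷ = -11.5 + 0.6·9 = -6.1; r = -2.1 − (-6.1) = 4
x=11: ŷ = -11.5 + 0.6·11 = -4.9; r = -3.9 − (-4.9) = 1
x=12: ŷ = -11.5 + 0.6·12 = -4.3; r = -8.3 − (-4.3) = -4
x=13: ŷ = -11.5 + 0.6·13 = -3.7; r = -2.7 − (-3.7) = 1
x=14: ŷ = -11.5 + 0.6·14 = -3.1; r = -5.1 − (-3.1) = -2
Largest |r| is 6 at x = 2, residual -6.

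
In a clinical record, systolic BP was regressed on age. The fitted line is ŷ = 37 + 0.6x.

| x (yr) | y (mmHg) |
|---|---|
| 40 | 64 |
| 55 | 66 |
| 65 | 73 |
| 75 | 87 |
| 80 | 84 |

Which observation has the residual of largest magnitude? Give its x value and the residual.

x = 75, e = 5

x=40: ŷ = 37 + 0.6·40 = 61; e = 64 − 61 = 3
x=55: ŷ = 37 + 0.6·55 = 70; e = 66 − 70 = -4
x=65: ŷ = 37 + 0.6·65 = 76; e = 73 − 76 = -3
x=75: ŷ = 37 + 0.6·75 = 82; e = 87 − 82 = 5
x=80: ŷ = 37 + 0.6·80 = 85; e = 84 − 85 = -1
Largest |e| is 5 at x = 75, residual 5.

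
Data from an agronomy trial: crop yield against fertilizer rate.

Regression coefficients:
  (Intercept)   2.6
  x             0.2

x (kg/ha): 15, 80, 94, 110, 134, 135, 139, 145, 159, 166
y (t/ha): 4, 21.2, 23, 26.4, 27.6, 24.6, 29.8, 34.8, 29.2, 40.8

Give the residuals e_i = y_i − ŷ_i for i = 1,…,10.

-1.6, 2.6, 1.6, 1.8, -1.8, -5, -0.6, 3.2, -5.2, 5

x=15: ŷ = 2.6 + 0.2·15 = 5.6; e = 4 − 5.6 = -1.6
x=80: ŷ = 2.6 + 0.2·80 = 18.6; e = 21.2 − 18.6 = 2.6
x=94: ŷ = 2.6 + 0.2·94 = 21.4; e = 23 − 21.4 = 1.6
x=110: ŷ = 2.6 + 0.2·110 = 24.6; e = 26.4 − 24.6 = 1.8
x=134: ŷ = 2.6 + 0.2·134 = 29.4; e = 27.6 − 29.4 = -1.8
x=135: ŷ = 2.6 + 0.2·135 = 29.6; e = 24.6 − 29.6 = -5
x=139: ŷ = 2.6 + 0.2·139 = 30.4; e = 29.8 − 30.4 = -0.6
x=145: ŷ = 2.6 + 0.2·145 = 31.6; e = 34.8 − 31.6 = 3.2
x=159: ŷ = 2.6 + 0.2·159 = 34.4; e = 29.2 − 34.4 = -5.2
x=166: ŷ = 2.6 + 0.2·166 = 35.8; e = 40.8 − 35.8 = 5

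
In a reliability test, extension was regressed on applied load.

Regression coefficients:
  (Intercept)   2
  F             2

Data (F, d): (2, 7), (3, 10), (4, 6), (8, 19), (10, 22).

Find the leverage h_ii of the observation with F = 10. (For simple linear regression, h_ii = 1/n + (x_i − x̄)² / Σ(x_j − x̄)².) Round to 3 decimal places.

F̄ = (2 + 3 + 4 + 8 + 10)/5 = 5.4
Σ(F − F̄)² = 11.56 + 5.76 + 1.96 + 6.76 + 21.16 = 47.2
h = 1/5 + (4.6)²/47.2 = 0.2 + 0.448305 = 0.648

h = 0.648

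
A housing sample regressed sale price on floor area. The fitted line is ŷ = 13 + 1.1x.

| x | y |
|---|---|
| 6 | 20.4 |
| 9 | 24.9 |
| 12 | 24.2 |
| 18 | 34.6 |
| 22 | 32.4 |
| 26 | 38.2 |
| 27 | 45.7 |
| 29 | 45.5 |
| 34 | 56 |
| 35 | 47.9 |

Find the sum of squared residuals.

SSE = 100.16

x=6: ŷ = 13 + 1.1·6 = 19.6; r = 20.4 − 19.6 = 0.8
x=9: ŷ = 13 + 1.1·9 = 22.9; r = 24.9 − 22.9 = 2
x=12: ŷ = 13 + 1.1·12 = 26.2; r = 24.2 − 26.2 = -2
x=18: ŷ = 13 + 1.1·18 = 32.8; r = 34.6 − 32.8 = 1.8
x=22: ŷ = 13 + 1.1·22 = 37.2; r = 32.4 − 37.2 = -4.8
x=26: ŷ = 13 + 1.1·26 = 41.6; r = 38.2 − 41.6 = -3.4
x=27: ŷ = 13 + 1.1·27 = 42.7; r = 45.7 − 42.7 = 3
x=29: ŷ = 13 + 1.1·29 = 44.9; r = 45.5 − 44.9 = 0.6
x=34: ŷ = 13 + 1.1·34 = 50.4; r = 56 − 50.4 = 5.6
x=35: ŷ = 13 + 1.1·35 = 51.5; r = 47.9 − 51.5 = -3.6
SSE = 0.64 + 4 + 4 + 3.24 + 23.04 + 11.56 + 9 + 0.36 + 31.36 + 12.96 = 100.16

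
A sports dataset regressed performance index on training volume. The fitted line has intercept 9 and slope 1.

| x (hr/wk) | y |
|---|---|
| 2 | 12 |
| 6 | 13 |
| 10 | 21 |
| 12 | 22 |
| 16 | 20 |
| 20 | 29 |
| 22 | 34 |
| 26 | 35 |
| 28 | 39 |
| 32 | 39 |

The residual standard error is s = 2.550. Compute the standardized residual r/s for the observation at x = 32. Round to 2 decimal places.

-0.78

ŷ = 9 + 32 = 41
r = 39 − 41 = -2
r/s = -2 / 2.550 = -0.78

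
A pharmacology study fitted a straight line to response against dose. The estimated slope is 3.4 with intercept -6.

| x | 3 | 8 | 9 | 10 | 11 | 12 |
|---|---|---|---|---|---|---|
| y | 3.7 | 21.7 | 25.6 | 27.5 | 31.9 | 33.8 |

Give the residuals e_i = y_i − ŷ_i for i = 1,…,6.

x=3: ŷ = -6 + 3.4·3 = 4.2; e = 3.7 − 4.2 = -0.5
x=8: ŷ = -6 + 3.4·8 = 21.2; e = 21.7 − 21.2 = 0.5
x=9: ŷ = -6 + 3.4·9 = 24.6; e = 25.6 − 24.6 = 1
x=10: ŷ = -6 + 3.4·10 = 28; e = 27.5 − 28 = -0.5
x=11: ŷ = -6 + 3.4·11 = 31.4; e = 31.9 − 31.4 = 0.5
x=12: ŷ = -6 + 3.4·12 = 34.8; e = 33.8 − 34.8 = -1

-0.5, 0.5, 1, -0.5, 0.5, -1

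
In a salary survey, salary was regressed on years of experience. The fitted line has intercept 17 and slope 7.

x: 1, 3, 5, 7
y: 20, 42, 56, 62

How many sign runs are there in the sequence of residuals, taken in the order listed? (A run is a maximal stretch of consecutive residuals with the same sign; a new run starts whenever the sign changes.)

x=1: ŷ = 17 + 7·1 = 24; e = 20 − 24 = -4
x=3: ŷ = 17 + 7·3 = 38; e = 42 − 38 = 4
x=5: ŷ = 17 + 7·5 = 52; e = 56 − 52 = 4
x=7: ŷ = 17 + 7·7 = 66; e = 62 − 66 = -4
Signs: − + + −
Runs: −×1, +×2, −×1 → 3

3 runs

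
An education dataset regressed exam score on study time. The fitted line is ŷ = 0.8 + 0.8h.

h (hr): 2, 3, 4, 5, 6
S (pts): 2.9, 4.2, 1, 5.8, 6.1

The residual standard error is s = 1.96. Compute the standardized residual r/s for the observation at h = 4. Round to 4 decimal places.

-1.5306

ŷ = 0.8 + 0.8·4 = 4
r = 1 − 4 = -3
r/s = -3 / 1.96 = -1.5306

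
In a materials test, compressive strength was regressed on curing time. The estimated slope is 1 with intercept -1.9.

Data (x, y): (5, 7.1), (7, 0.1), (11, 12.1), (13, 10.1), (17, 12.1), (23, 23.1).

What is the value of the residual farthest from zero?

x=5: ŷ = -1.9 + 5 = 3.1; e = 7.1 − 3.1 = 4
x=7: ŷ = -1.9 + 7 = 5.1; e = 0.1 − 5.1 = -5
x=11: ŷ = -1.9 + 11 = 9.1; e = 12.1 − 9.1 = 3
x=13: ŷ = -1.9 + 13 = 11.1; e = 10.1 − 11.1 = -1
x=17: ŷ = -1.9 + 17 = 15.1; e = 12.1 − 15.1 = -3
x=23: ŷ = -1.9 + 23 = 21.1; e = 23.1 − 21.1 = 2
Largest |e| is 5 at x = 7, residual -5.

e = -5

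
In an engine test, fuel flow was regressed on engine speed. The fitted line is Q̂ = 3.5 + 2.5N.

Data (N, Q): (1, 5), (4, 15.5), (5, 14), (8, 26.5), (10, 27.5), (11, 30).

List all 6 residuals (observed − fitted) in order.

-1, 2, -2, 3, -1, -1

N=1: Q̂ = 3.5 + 2.5·1 = 6; e = 5 − 6 = -1
N=4: Q̂ = 3.5 + 2.5·4 = 13.5; e = 15.5 − 13.5 = 2
N=5: Q̂ = 3.5 + 2.5·5 = 16; e = 14 − 16 = -2
N=8: Q̂ = 3.5 + 2.5·8 = 23.5; e = 26.5 − 23.5 = 3
N=10: Q̂ = 3.5 + 2.5·10 = 28.5; e = 27.5 − 28.5 = -1
N=11: Q̂ = 3.5 + 2.5·11 = 31; e = 30 − 31 = -1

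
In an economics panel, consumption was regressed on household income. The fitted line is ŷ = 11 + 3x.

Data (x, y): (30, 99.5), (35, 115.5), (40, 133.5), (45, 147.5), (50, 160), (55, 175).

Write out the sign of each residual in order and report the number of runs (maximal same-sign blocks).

3 runs

x=30: ŷ = 11 + 3·30 = 101; e = 99.5 − 101 = -1.5
x=35: ŷ = 11 + 3·35 = 116; e = 115.5 − 116 = -0.5
x=40: ŷ = 11 + 3·40 = 131; e = 133.5 − 131 = 2.5
x=45: ŷ = 11 + 3·45 = 146; e = 147.5 − 146 = 1.5
x=50: ŷ = 11 + 3·50 = 161; e = 160 − 161 = -1
x=55: ŷ = 11 + 3·55 = 176; e = 175 − 176 = -1
Signs: − − + + − −
Runs: −×2, +×2, −×2 → 3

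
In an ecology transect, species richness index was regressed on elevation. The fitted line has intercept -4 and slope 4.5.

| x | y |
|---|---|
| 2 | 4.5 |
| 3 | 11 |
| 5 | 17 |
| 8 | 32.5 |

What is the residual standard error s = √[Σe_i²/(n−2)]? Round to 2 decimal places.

s = 1.58

x=2: ŷ = -4 + 4.5·2 = 5; e = 4.5 − 5 = -0.5
x=3: ŷ = -4 + 4.5·3 = 9.5; e = 11 − 9.5 = 1.5
x=5: ŷ = -4 + 4.5·5 = 18.5; e = 17 − 18.5 = -1.5
x=8: ŷ = -4 + 4.5·8 = 32; e = 32.5 − 32 = 0.5
SSE = 0.25 + 2.25 + 2.25 + 0.25 = 5
s = √(5/2) = √2.5 ≈ 1.58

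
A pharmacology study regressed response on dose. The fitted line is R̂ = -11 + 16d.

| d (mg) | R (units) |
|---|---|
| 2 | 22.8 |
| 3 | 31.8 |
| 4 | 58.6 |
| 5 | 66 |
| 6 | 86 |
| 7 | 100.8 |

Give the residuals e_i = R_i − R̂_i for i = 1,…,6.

d=2: R̂ = -11 + 16·2 = 21; e = 22.8 − 21 = 1.8
d=3: R̂ = -11 + 16·3 = 37; e = 31.8 − 37 = -5.2
d=4: R̂ = -11 + 16·4 = 53; e = 58.6 − 53 = 5.6
d=5: R̂ = -11 + 16·5 = 69; e = 66 − 69 = -3
d=6: R̂ = -11 + 16·6 = 85; e = 86 − 85 = 1
d=7: R̂ = -11 + 16·7 = 101; e = 100.8 − 101 = -0.2

1.8, -5.2, 5.6, -3, 1, -0.2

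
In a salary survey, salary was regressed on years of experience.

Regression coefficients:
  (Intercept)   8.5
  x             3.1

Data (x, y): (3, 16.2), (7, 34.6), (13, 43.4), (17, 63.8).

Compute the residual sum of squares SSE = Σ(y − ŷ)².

SSE = 57.84

x=3: ŷ = 8.5 + 3.1·3 = 17.8; e = 16.2 − 17.8 = -1.6
x=7: ŷ = 8.5 + 3.1·7 = 30.2; e = 34.6 − 30.2 = 4.4
x=13: ŷ = 8.5 + 3.1·13 = 48.8; e = 43.4 − 48.8 = -5.4
x=17: ŷ = 8.5 + 3.1·17 = 61.2; e = 63.8 − 61.2 = 2.6
SSE = 2.56 + 19.36 + 29.16 + 6.76 = 57.84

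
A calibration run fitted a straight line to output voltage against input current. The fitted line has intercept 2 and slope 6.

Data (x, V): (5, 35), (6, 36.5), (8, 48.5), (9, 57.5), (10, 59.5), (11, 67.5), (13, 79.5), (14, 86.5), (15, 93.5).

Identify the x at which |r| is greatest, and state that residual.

x = 5, r = 3

x=5: ŷ = 2 + 6·5 = 32; r = 35 − 32 = 3
x=6: ŷ = 2 + 6·6 = 38; r = 36.5 − 38 = -1.5
x=8: ŷ = 2 + 6·8 = 50; r = 48.5 − 50 = -1.5
x=9: ŷ = 2 + 6·9 = 56; r = 57.5 − 56 = 1.5
x=10: ŷ = 2 + 6·10 = 62; r = 59.5 − 62 = -2.5
x=11: ŷ = 2 + 6·11 = 68; r = 67.5 − 68 = -0.5
x=13: ŷ = 2 + 6·13 = 80; r = 79.5 − 80 = -0.5
x=14: ŷ = 2 + 6·14 = 86; r = 86.5 − 86 = 0.5
x=15: ŷ = 2 + 6·15 = 92; r = 93.5 − 92 = 1.5
Largest |r| is 3 at x = 5, residual 3.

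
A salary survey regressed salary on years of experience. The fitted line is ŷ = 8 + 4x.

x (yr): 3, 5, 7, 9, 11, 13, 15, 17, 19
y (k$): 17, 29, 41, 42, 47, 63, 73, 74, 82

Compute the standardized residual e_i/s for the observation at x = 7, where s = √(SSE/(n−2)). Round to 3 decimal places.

x=3: ŷ = 8 + 4·3 = 20; e = 17 − 20 = -3
x=5: ŷ = 8 + 4·5 = 28; e = 29 − 28 = 1
x=7: ŷ = 8 + 4·7 = 36; e = 41 − 36 = 5
x=9: ŷ = 8 + 4·9 = 44; e = 42 − 44 = -2
x=11: ŷ = 8 + 4·11 = 52; e = 47 − 52 = -5
x=13: ŷ = 8 + 4·13 = 60; e = 63 − 60 = 3
x=15: ŷ = 8 + 4·15 = 68; e = 73 − 68 = 5
x=17: ŷ = 8 + 4·17 = 76; e = 74 − 76 = -2
x=19: ŷ = 8 + 4·19 = 84; e = 82 − 84 = -2
SSE = 9 + 1 + 25 + 4 + 25 + 9 + 25 + 4 + 4 = 106
s = √(106/7) = 3.89138
e/s = 5 / 3.89138 = 1.285

1.285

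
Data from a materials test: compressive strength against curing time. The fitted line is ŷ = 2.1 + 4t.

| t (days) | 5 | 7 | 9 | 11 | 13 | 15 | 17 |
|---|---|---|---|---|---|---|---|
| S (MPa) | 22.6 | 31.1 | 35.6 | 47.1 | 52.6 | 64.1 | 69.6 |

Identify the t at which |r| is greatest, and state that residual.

t = 9, r = -2.5

t=5: ŷ = 2.1 + 4·5 = 22.1; r = 22.6 − 22.1 = 0.5
t=7: ŷ = 2.1 + 4·7 = 30.1; r = 31.1 − 30.1 = 1
t=9: ŷ = 2.1 + 4·9 = 38.1; r = 35.6 − 38.1 = -2.5
t=11: ŷ = 2.1 + 4·11 = 46.1; r = 47.1 − 46.1 = 1
t=13: ŷ = 2.1 + 4·13 = 54.1; r = 52.6 − 54.1 = -1.5
t=15: ŷ = 2.1 + 4·15 = 62.1; r = 64.1 − 62.1 = 2
t=17: ŷ = 2.1 + 4·17 = 70.1; r = 69.6 − 70.1 = -0.5
Largest |r| is 2.5 at t = 9, residual -2.5.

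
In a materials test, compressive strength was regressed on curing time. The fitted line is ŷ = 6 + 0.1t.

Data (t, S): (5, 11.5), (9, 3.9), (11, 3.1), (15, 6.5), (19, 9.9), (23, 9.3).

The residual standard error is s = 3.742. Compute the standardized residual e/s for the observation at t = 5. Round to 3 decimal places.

1.336

ŷ = 6 + 0.1·5 = 6.5
e = 11.5 − 6.5 = 5
e/s = 5 / 3.742 = 1.336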